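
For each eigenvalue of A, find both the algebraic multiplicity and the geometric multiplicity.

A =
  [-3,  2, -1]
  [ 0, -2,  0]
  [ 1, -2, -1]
λ = -2: alg = 3, geom = 2

Step 1 — factor the characteristic polynomial to read off the algebraic multiplicities:
  χ_A(x) = (x + 2)^3

Step 2 — compute geometric multiplicities via the rank-nullity identity g(λ) = n − rank(A − λI):
  rank(A − (-2)·I) = 1, so dim ker(A − (-2)·I) = n − 1 = 2

Summary:
  λ = -2: algebraic multiplicity = 3, geometric multiplicity = 2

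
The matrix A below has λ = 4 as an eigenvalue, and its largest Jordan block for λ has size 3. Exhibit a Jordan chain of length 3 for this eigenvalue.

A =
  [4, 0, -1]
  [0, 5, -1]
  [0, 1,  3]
A Jordan chain for λ = 4 of length 3:
v_1 = (-1, 0, 0)ᵀ
v_2 = (0, 1, 1)ᵀ
v_3 = (0, 1, 0)ᵀ

Let N = A − (4)·I. We want v_3 with N^3 v_3 = 0 but N^2 v_3 ≠ 0; then v_{j-1} := N · v_j for j = 3, …, 2.

Pick v_3 = (0, 1, 0)ᵀ.
Then v_2 = N · v_3 = (0, 1, 1)ᵀ.
Then v_1 = N · v_2 = (-1, 0, 0)ᵀ.

Sanity check: (A − (4)·I) v_1 = (0, 0, 0)ᵀ = 0. ✓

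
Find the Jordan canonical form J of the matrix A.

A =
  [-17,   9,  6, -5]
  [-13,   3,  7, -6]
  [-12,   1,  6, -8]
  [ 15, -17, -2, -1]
J_3(-4) ⊕ J_1(3)

The characteristic polynomial is
  det(x·I − A) = x^4 + 9*x^3 + 12*x^2 - 80*x - 192 = (x - 3)*(x + 4)^3

Eigenvalues and multiplicities (the geometric multiplicity of λ is n − rank(A − λI), which equals the number of Jordan blocks for λ):
  λ = -4: algebraic multiplicity = 3, geometric multiplicity = 1
  λ = 3: algebraic multiplicity = 1, geometric multiplicity = 1

Determining the block sizes for each eigenvalue:
  λ = -4: one block (gm = 1), so the single block has size am = 3 → block sizes [3]
  λ = 3: one block (gm = 1), so the single block has size am = 1 → block sizes [1]

Assembling the blocks gives a Jordan form
J =
  [-4,  1,  0, 0]
  [ 0, -4,  1, 0]
  [ 0,  0, -4, 0]
  [ 0,  0,  0, 3]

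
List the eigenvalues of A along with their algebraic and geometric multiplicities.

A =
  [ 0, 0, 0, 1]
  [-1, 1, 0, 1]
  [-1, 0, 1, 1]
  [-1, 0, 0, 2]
λ = 1: alg = 4, geom = 3

Step 1 — factor the characteristic polynomial to read off the algebraic multiplicities:
  χ_A(x) = (x - 1)^4

Step 2 — compute geometric multiplicities via the rank-nullity identity g(λ) = n − rank(A − λI):
  rank(A − (1)·I) = 1, so dim ker(A − (1)·I) = n − 1 = 3

Summary:
  λ = 1: algebraic multiplicity = 4, geometric multiplicity = 3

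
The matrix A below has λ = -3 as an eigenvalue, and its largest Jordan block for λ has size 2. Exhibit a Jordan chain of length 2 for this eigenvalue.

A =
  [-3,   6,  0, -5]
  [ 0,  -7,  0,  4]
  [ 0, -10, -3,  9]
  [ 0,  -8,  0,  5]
A Jordan chain for λ = -3 of length 2:
v_1 = (1, 0, -1, 0)ᵀ
v_2 = (0, 1, 0, 1)ᵀ

Let N = A − (-3)·I. We want v_2 with N^2 v_2 = 0 but N^1 v_2 ≠ 0; then v_{j-1} := N · v_j for j = 2, …, 2.

Pick v_2 = (0, 1, 0, 1)ᵀ.
Then v_1 = N · v_2 = (1, 0, -1, 0)ᵀ.

Sanity check: (A − (-3)·I) v_1 = (0, 0, 0, 0)ᵀ = 0. ✓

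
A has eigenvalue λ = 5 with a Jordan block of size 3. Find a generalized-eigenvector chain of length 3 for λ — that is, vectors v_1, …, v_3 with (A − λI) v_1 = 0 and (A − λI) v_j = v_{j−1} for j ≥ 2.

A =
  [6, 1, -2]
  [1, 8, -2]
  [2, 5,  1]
A Jordan chain for λ = 5 of length 3:
v_1 = (-2, 0, -1)ᵀ
v_2 = (1, 1, 2)ᵀ
v_3 = (1, 0, 0)ᵀ

Let N = A − (5)·I. We want v_3 with N^3 v_3 = 0 but N^2 v_3 ≠ 0; then v_{j-1} := N · v_j for j = 3, …, 2.

Pick v_3 = (1, 0, 0)ᵀ.
Then v_2 = N · v_3 = (1, 1, 2)ᵀ.
Then v_1 = N · v_2 = (-2, 0, -1)ᵀ.

Sanity check: (A − (5)·I) v_1 = (0, 0, 0)ᵀ = 0. ✓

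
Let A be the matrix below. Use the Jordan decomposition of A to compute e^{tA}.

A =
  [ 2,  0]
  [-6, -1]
e^{tA} =
  [exp(2*t), 0]
  [-2*exp(2*t) + 2*exp(-t), exp(-t)]

Strategy: write A = P · J · P⁻¹ where J is a Jordan canonical form, so e^{tA} = P · e^{tJ} · P⁻¹, and e^{tJ} can be computed block-by-block.

A has Jordan form
J =
  [-1, 0]
  [ 0, 2]
(up to reordering of blocks).

Per-block formulas:
  For a 1×1 block at λ = -1: exp(t · [-1]) = [e^(-1t)].
  For a 1×1 block at λ = 2: exp(t · [2]) = [e^(2t)].

After assembling e^{tJ} and conjugating by P, we get:

e^{tA} =
  [exp(2*t), 0]
  [-2*exp(2*t) + 2*exp(-t), exp(-t)]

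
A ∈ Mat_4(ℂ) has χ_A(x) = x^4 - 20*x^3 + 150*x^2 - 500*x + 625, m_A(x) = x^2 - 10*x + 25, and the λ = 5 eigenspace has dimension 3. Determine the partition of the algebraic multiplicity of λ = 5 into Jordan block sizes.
Block sizes for λ = 5: [2, 1, 1]

Step 1 — from the characteristic polynomial, algebraic multiplicity of λ = 5 is 4. From dim ker(A − (5)·I) = 3, there are exactly 3 Jordan blocks for λ = 5.
Step 2 — from the minimal polynomial, the factor (x − 5)^2 tells us the largest block for λ = 5 has size 2.
Step 3 — with total size 4, 3 blocks, and largest block 2, the block sizes (in nonincreasing order) are [2, 1, 1].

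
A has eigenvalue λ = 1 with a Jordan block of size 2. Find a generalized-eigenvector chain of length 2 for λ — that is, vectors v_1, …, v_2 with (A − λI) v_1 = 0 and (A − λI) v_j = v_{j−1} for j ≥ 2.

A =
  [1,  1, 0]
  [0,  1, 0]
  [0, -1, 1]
A Jordan chain for λ = 1 of length 2:
v_1 = (1, 0, -1)ᵀ
v_2 = (0, 1, 0)ᵀ

Let N = A − (1)·I. We want v_2 with N^2 v_2 = 0 but N^1 v_2 ≠ 0; then v_{j-1} := N · v_j for j = 2, …, 2.

Pick v_2 = (0, 1, 0)ᵀ.
Then v_1 = N · v_2 = (1, 0, -1)ᵀ.

Sanity check: (A − (1)·I) v_1 = (0, 0, 0)ᵀ = 0. ✓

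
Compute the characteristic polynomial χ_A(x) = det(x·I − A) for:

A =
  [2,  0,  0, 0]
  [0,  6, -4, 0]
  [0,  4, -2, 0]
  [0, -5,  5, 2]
x^4 - 8*x^3 + 24*x^2 - 32*x + 16

Expanding det(x·I − A) (e.g. by cofactor expansion or by noting that A is similar to its Jordan form J, which has the same characteristic polynomial as A) gives
  χ_A(x) = x^4 - 8*x^3 + 24*x^2 - 32*x + 16
which factors as (x - 2)^4. The eigenvalues (with algebraic multiplicities) are λ = 2 with multiplicity 4.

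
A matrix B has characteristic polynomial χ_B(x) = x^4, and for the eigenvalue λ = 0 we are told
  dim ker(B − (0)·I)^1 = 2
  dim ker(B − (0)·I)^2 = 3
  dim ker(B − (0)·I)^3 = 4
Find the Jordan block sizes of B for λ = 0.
Block sizes for λ = 0: [3, 1]

From the dimensions of kernels of powers, the number of Jordan blocks of size at least j is d_j − d_{j−1} where d_j = dim ker(N^j) (with d_0 = 0). Computing the differences gives [2, 1, 1].
The number of blocks of size exactly k is (#blocks of size ≥ k) − (#blocks of size ≥ k + 1), so the partition is: 1 block(s) of size 1, 1 block(s) of size 3.
In nonincreasing order the block sizes are [3, 1].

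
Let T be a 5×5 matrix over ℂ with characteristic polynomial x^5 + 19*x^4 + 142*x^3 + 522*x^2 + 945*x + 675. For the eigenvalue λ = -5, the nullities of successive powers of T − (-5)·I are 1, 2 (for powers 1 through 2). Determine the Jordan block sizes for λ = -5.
Block sizes for λ = -5: [2]

From the dimensions of kernels of powers, the number of Jordan blocks of size at least j is d_j − d_{j−1} where d_j = dim ker(N^j) (with d_0 = 0). Computing the differences gives [1, 1].
The number of blocks of size exactly k is (#blocks of size ≥ k) − (#blocks of size ≥ k + 1), so the partition is: 1 block(s) of size 2.
In nonincreasing order the block sizes are [2].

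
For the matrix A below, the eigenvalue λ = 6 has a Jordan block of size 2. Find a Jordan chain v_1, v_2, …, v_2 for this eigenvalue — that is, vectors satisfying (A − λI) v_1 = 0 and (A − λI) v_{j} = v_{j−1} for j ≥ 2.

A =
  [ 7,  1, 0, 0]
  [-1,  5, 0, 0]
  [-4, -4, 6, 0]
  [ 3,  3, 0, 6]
A Jordan chain for λ = 6 of length 2:
v_1 = (1, -1, -4, 3)ᵀ
v_2 = (1, 0, 0, 0)ᵀ

Let N = A − (6)·I. We want v_2 with N^2 v_2 = 0 but N^1 v_2 ≠ 0; then v_{j-1} := N · v_j for j = 2, …, 2.

Pick v_2 = (1, 0, 0, 0)ᵀ.
Then v_1 = N · v_2 = (1, -1, -4, 3)ᵀ.

Sanity check: (A − (6)·I) v_1 = (0, 0, 0, 0)ᵀ = 0. ✓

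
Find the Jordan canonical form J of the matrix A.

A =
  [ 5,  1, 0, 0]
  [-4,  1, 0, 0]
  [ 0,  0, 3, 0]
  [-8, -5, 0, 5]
J_2(3) ⊕ J_1(3) ⊕ J_1(5)

The characteristic polynomial is
  det(x·I − A) = x^4 - 14*x^3 + 72*x^2 - 162*x + 135 = (x - 5)*(x - 3)^3

Eigenvalues and multiplicities (the geometric multiplicity of λ is n − rank(A − λI), which equals the number of Jordan blocks for λ):
  λ = 3: algebraic multiplicity = 3, geometric multiplicity = 2
  λ = 5: algebraic multiplicity = 1, geometric multiplicity = 1

Determining the block sizes for each eigenvalue:
  λ = 3: 2 blocks summing to 3 forces exactly one block of size 2 and the rest size 1 → block sizes [2, 1]
  λ = 5: one block (gm = 1), so the single block has size am = 1 → block sizes [1]

Assembling the blocks gives a Jordan form
J =
  [3, 1, 0, 0]
  [0, 3, 0, 0]
  [0, 0, 3, 0]
  [0, 0, 0, 5]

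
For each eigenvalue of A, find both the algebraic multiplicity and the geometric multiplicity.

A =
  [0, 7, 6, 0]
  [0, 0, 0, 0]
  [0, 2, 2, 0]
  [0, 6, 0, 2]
λ = 0: alg = 2, geom = 1; λ = 2: alg = 2, geom = 2

Step 1 — factor the characteristic polynomial to read off the algebraic multiplicities:
  χ_A(x) = x^2*(x - 2)^2

Step 2 — compute geometric multiplicities via the rank-nullity identity g(λ) = n − rank(A − λI):
  rank(A − (0)·I) = 3, so dim ker(A − (0)·I) = n − 3 = 1
  rank(A − (2)·I) = 2, so dim ker(A − (2)·I) = n − 2 = 2

Summary:
  λ = 0: algebraic multiplicity = 2, geometric multiplicity = 1
  λ = 2: algebraic multiplicity = 2, geometric multiplicity = 2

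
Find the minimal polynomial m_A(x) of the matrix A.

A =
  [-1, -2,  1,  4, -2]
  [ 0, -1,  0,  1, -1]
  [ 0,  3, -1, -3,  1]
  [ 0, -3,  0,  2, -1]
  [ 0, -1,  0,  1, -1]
x^5 + 2*x^4 + x^3

The characteristic polynomial is χ_A(x) = x^3*(x + 1)^2, so the eigenvalues are known. The minimal polynomial is
  m_A(x) = Π_λ (x − λ)^{k_λ}
where k_λ is the size of the *largest* Jordan block for λ (equivalently, the smallest k with (A − λI)^k v = 0 for every generalised eigenvector v of λ).

  λ = -1: largest Jordan block has size 2, contributing (x + 1)^2
  λ = 0: largest Jordan block has size 3, contributing (x − 0)^3

So m_A(x) = x^3*(x + 1)^2 = x^5 + 2*x^4 + x^3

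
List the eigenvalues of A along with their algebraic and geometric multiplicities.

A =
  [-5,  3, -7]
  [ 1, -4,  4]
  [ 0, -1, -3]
λ = -4: alg = 3, geom = 1

Step 1 — factor the characteristic polynomial to read off the algebraic multiplicities:
  χ_A(x) = (x + 4)^3

Step 2 — compute geometric multiplicities via the rank-nullity identity g(λ) = n − rank(A − λI):
  rank(A − (-4)·I) = 2, so dim ker(A − (-4)·I) = n − 2 = 1

Summary:
  λ = -4: algebraic multiplicity = 3, geometric multiplicity = 1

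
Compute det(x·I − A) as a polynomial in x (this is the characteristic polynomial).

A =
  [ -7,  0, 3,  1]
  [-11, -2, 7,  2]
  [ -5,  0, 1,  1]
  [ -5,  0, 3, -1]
x^4 + 9*x^3 + 30*x^2 + 44*x + 24

Expanding det(x·I − A) (e.g. by cofactor expansion or by noting that A is similar to its Jordan form J, which has the same characteristic polynomial as A) gives
  χ_A(x) = x^4 + 9*x^3 + 30*x^2 + 44*x + 24
which factors as (x + 2)^3*(x + 3). The eigenvalues (with algebraic multiplicities) are λ = -3 with multiplicity 1, λ = -2 with multiplicity 3.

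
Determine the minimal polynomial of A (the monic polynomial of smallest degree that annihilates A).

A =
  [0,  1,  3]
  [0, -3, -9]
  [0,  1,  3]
x^2

The characteristic polynomial is χ_A(x) = x^3, so the eigenvalues are known. The minimal polynomial is
  m_A(x) = Π_λ (x − λ)^{k_λ}
where k_λ is the size of the *largest* Jordan block for λ (equivalently, the smallest k with (A − λI)^k v = 0 for every generalised eigenvector v of λ).

  λ = 0: largest Jordan block has size 2, contributing (x − 0)^2

So m_A(x) = x^2 = x^2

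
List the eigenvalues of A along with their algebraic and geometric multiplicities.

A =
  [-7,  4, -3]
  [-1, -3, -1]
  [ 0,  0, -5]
λ = -5: alg = 3, geom = 1

Step 1 — factor the characteristic polynomial to read off the algebraic multiplicities:
  χ_A(x) = (x + 5)^3

Step 2 — compute geometric multiplicities via the rank-nullity identity g(λ) = n − rank(A − λI):
  rank(A − (-5)·I) = 2, so dim ker(A − (-5)·I) = n − 2 = 1

Summary:
  λ = -5: algebraic multiplicity = 3, geometric multiplicity = 1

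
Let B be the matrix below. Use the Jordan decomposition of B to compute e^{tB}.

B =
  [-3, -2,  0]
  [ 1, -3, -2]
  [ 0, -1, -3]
e^{tB} =
  [-t^2*exp(-3*t) + exp(-3*t), -2*t*exp(-3*t), 2*t^2*exp(-3*t)]
  [t*exp(-3*t), exp(-3*t), -2*t*exp(-3*t)]
  [-t^2*exp(-3*t)/2, -t*exp(-3*t), t^2*exp(-3*t) + exp(-3*t)]

Strategy: write B = P · J · P⁻¹ where J is a Jordan canonical form, so e^{tB} = P · e^{tJ} · P⁻¹, and e^{tJ} can be computed block-by-block.

B has Jordan form
J =
  [-3,  1,  0]
  [ 0, -3,  1]
  [ 0,  0, -3]
(up to reordering of blocks).

Per-block formulas:
  For a 3×3 Jordan block J_3(-3): exp(t · J_3(-3)) = e^(-3t)·(I + t·N + (t^2/2)·N^2), where N is the 3×3 nilpotent shift.

After assembling e^{tJ} and conjugating by P, we get:

e^{tB} =
  [-t^2*exp(-3*t) + exp(-3*t), -2*t*exp(-3*t), 2*t^2*exp(-3*t)]
  [t*exp(-3*t), exp(-3*t), -2*t*exp(-3*t)]
  [-t^2*exp(-3*t)/2, -t*exp(-3*t), t^2*exp(-3*t) + exp(-3*t)]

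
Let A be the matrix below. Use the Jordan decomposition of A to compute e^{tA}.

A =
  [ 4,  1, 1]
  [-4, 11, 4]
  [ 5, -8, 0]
e^{tA} =
  [t^2*exp(5*t) - t*exp(5*t) + exp(5*t), -3*t^2*exp(5*t)/2 + t*exp(5*t), -t^2*exp(5*t) + t*exp(5*t)]
  [-4*t*exp(5*t), 6*t*exp(5*t) + exp(5*t), 4*t*exp(5*t)]
  [t^2*exp(5*t) + 5*t*exp(5*t), -3*t^2*exp(5*t)/2 - 8*t*exp(5*t), -t^2*exp(5*t) - 5*t*exp(5*t) + exp(5*t)]

Strategy: write A = P · J · P⁻¹ where J is a Jordan canonical form, so e^{tA} = P · e^{tJ} · P⁻¹, and e^{tJ} can be computed block-by-block.

A has Jordan form
J =
  [5, 1, 0]
  [0, 5, 1]
  [0, 0, 5]
(up to reordering of blocks).

Per-block formulas:
  For a 3×3 Jordan block J_3(5): exp(t · J_3(5)) = e^(5t)·(I + t·N + (t^2/2)·N^2), where N is the 3×3 nilpotent shift.

After assembling e^{tJ} and conjugating by P, we get:

e^{tA} =
  [t^2*exp(5*t) - t*exp(5*t) + exp(5*t), -3*t^2*exp(5*t)/2 + t*exp(5*t), -t^2*exp(5*t) + t*exp(5*t)]
  [-4*t*exp(5*t), 6*t*exp(5*t) + exp(5*t), 4*t*exp(5*t)]
  [t^2*exp(5*t) + 5*t*exp(5*t), -3*t^2*exp(5*t)/2 - 8*t*exp(5*t), -t^2*exp(5*t) - 5*t*exp(5*t) + exp(5*t)]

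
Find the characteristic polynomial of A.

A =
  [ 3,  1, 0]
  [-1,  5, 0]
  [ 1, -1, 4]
x^3 - 12*x^2 + 48*x - 64

Expanding det(x·I − A) (e.g. by cofactor expansion or by noting that A is similar to its Jordan form J, which has the same characteristic polynomial as A) gives
  χ_A(x) = x^3 - 12*x^2 + 48*x - 64
which factors as (x - 4)^3. The eigenvalues (with algebraic multiplicities) are λ = 4 with multiplicity 3.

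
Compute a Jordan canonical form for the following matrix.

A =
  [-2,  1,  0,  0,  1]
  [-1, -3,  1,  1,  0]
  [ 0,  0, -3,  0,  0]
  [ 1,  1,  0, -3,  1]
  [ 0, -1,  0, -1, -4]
J_3(-3) ⊕ J_2(-3)

The characteristic polynomial is
  det(x·I − A) = x^5 + 15*x^4 + 90*x^3 + 270*x^2 + 405*x + 243 = (x + 3)^5

Eigenvalues and multiplicities (the geometric multiplicity of λ is n − rank(A − λI), which equals the number of Jordan blocks for λ):
  λ = -3: algebraic multiplicity = 5, geometric multiplicity = 2

Determining the block sizes for each eigenvalue:
  λ = -3: with am = 5 and gm = 2, the partition is not yet determined (e.g. several partitions of 5 into 2 parts exist). Let N = A − (-3)·I. Computing rank(N^1) = 3, rank(N^2) = 1, rank(N^3) = 0; the number of blocks of size ≥ j is rank(N^{j−1}) − rank(N^j), giving [2, 2, 1]. So we have 1 block(s) of size 3, 1 block(s) of size 2 → block sizes [3, 2]

Assembling the blocks gives a Jordan form
J =
  [-3,  1,  0,  0,  0]
  [ 0, -3,  1,  0,  0]
  [ 0,  0, -3,  0,  0]
  [ 0,  0,  0, -3,  1]
  [ 0,  0,  0,  0, -3]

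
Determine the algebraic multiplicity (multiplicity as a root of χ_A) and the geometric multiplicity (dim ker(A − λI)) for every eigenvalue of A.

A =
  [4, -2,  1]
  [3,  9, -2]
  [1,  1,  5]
λ = 6: alg = 3, geom = 1

Step 1 — factor the characteristic polynomial to read off the algebraic multiplicities:
  χ_A(x) = (x - 6)^3

Step 2 — compute geometric multiplicities via the rank-nullity identity g(λ) = n − rank(A − λI):
  rank(A − (6)·I) = 2, so dim ker(A − (6)·I) = n − 2 = 1

Summary:
  λ = 6: algebraic multiplicity = 3, geometric multiplicity = 1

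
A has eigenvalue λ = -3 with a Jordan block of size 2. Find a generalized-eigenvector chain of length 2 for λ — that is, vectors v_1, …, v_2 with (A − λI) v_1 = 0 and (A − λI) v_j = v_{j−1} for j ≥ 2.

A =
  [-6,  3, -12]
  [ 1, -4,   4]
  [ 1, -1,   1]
A Jordan chain for λ = -3 of length 2:
v_1 = (-3, 1, 1)ᵀ
v_2 = (1, 0, 0)ᵀ

Let N = A − (-3)·I. We want v_2 with N^2 v_2 = 0 but N^1 v_2 ≠ 0; then v_{j-1} := N · v_j for j = 2, …, 2.

Pick v_2 = (1, 0, 0)ᵀ.
Then v_1 = N · v_2 = (-3, 1, 1)ᵀ.

Sanity check: (A − (-3)·I) v_1 = (0, 0, 0)ᵀ = 0. ✓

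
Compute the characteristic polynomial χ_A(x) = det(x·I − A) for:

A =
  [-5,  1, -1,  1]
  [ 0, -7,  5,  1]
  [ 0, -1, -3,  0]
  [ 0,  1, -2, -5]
x^4 + 20*x^3 + 150*x^2 + 500*x + 625

Expanding det(x·I − A) (e.g. by cofactor expansion or by noting that A is similar to its Jordan form J, which has the same characteristic polynomial as A) gives
  χ_A(x) = x^4 + 20*x^3 + 150*x^2 + 500*x + 625
which factors as (x + 5)^4. The eigenvalues (with algebraic multiplicities) are λ = -5 with multiplicity 4.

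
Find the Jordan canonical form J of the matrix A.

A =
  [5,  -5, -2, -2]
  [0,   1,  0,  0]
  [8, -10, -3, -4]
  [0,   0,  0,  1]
J_2(1) ⊕ J_1(1) ⊕ J_1(1)

The characteristic polynomial is
  det(x·I − A) = x^4 - 4*x^3 + 6*x^2 - 4*x + 1 = (x - 1)^4

Eigenvalues and multiplicities (the geometric multiplicity of λ is n − rank(A − λI), which equals the number of Jordan blocks for λ):
  λ = 1: algebraic multiplicity = 4, geometric multiplicity = 3

Determining the block sizes for each eigenvalue:
  λ = 1: 3 blocks summing to 4 forces exactly one block of size 2 and the rest size 1 → block sizes [2, 1, 1]

Assembling the blocks gives a Jordan form
J =
  [1, 1, 0, 0]
  [0, 1, 0, 0]
  [0, 0, 1, 0]
  [0, 0, 0, 1]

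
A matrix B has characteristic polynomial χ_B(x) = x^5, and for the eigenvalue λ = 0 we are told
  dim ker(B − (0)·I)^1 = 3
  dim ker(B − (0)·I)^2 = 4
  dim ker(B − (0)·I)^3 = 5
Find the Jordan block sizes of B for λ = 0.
Block sizes for λ = 0: [3, 1, 1]

From the dimensions of kernels of powers, the number of Jordan blocks of size at least j is d_j − d_{j−1} where d_j = dim ker(N^j) (with d_0 = 0). Computing the differences gives [3, 1, 1].
The number of blocks of size exactly k is (#blocks of size ≥ k) − (#blocks of size ≥ k + 1), so the partition is: 2 block(s) of size 1, 1 block(s) of size 3.
In nonincreasing order the block sizes are [3, 1, 1].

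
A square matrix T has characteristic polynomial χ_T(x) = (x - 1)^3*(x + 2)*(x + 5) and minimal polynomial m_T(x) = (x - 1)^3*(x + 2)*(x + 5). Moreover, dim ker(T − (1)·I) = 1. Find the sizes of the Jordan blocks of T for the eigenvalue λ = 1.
Block sizes for λ = 1: [3]

Step 1 — from the characteristic polynomial, algebraic multiplicity of λ = 1 is 3. From dim ker(T − (1)·I) = 1, there are exactly 1 Jordan blocks for λ = 1.
Step 2 — from the minimal polynomial, the factor (x − 1)^3 tells us the largest block for λ = 1 has size 3.
Step 3 — with total size 3, 1 blocks, and largest block 3, the block sizes (in nonincreasing order) are [3].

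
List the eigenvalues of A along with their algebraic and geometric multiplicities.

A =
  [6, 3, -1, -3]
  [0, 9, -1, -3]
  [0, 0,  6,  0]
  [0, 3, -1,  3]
λ = 6: alg = 4, geom = 3

Step 1 — factor the characteristic polynomial to read off the algebraic multiplicities:
  χ_A(x) = (x - 6)^4

Step 2 — compute geometric multiplicities via the rank-nullity identity g(λ) = n − rank(A − λI):
  rank(A − (6)·I) = 1, so dim ker(A − (6)·I) = n − 1 = 3

Summary:
  λ = 6: algebraic multiplicity = 4, geometric multiplicity = 3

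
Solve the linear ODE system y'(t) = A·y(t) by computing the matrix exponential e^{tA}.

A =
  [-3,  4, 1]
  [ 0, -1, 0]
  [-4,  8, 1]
e^{tA} =
  [-2*t*exp(-t) + exp(-t), 4*t*exp(-t), t*exp(-t)]
  [0, exp(-t), 0]
  [-4*t*exp(-t), 8*t*exp(-t), 2*t*exp(-t) + exp(-t)]

Strategy: write A = P · J · P⁻¹ where J is a Jordan canonical form, so e^{tA} = P · e^{tJ} · P⁻¹, and e^{tJ} can be computed block-by-block.

A has Jordan form
J =
  [-1,  1,  0]
  [ 0, -1,  0]
  [ 0,  0, -1]
(up to reordering of blocks).

Per-block formulas:
  For a 1×1 block at λ = -1: exp(t · [-1]) = [e^(-1t)].
  For a 2×2 Jordan block J_2(-1): exp(t · J_2(-1)) = e^(-1t)·(I + t·N), where N is the 2×2 nilpotent shift.

After assembling e^{tJ} and conjugating by P, we get:

e^{tA} =
  [-2*t*exp(-t) + exp(-t), 4*t*exp(-t), t*exp(-t)]
  [0, exp(-t), 0]
  [-4*t*exp(-t), 8*t*exp(-t), 2*t*exp(-t) + exp(-t)]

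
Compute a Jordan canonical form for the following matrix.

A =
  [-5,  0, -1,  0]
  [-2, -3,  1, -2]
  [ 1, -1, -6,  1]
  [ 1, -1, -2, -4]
J_1(-5) ⊕ J_1(-5) ⊕ J_2(-4)

The characteristic polynomial is
  det(x·I − A) = x^4 + 18*x^3 + 121*x^2 + 360*x + 400 = (x + 4)^2*(x + 5)^2

Eigenvalues and multiplicities (the geometric multiplicity of λ is n − rank(A − λI), which equals the number of Jordan blocks for λ):
  λ = -5: algebraic multiplicity = 2, geometric multiplicity = 2
  λ = -4: algebraic multiplicity = 2, geometric multiplicity = 1

Determining the block sizes for each eigenvalue:
  λ = -5: gm = am = 2, so every block has size 1 → block sizes [1, 1]
  λ = -4: one block (gm = 1), so the single block has size am = 2 → block sizes [2]

Assembling the blocks gives a Jordan form
J =
  [-5,  0,  0,  0]
  [ 0, -5,  0,  0]
  [ 0,  0, -4,  1]
  [ 0,  0,  0, -4]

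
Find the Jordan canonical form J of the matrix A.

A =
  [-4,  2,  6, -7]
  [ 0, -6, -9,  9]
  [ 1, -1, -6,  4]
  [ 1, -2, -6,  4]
J_2(-3) ⊕ J_2(-3)

The characteristic polynomial is
  det(x·I − A) = x^4 + 12*x^3 + 54*x^2 + 108*x + 81 = (x + 3)^4

Eigenvalues and multiplicities (the geometric multiplicity of λ is n − rank(A − λI), which equals the number of Jordan blocks for λ):
  λ = -3: algebraic multiplicity = 4, geometric multiplicity = 2

Determining the block sizes for each eigenvalue:
  λ = -3: with am = 4 and gm = 2, the partition is not yet determined (e.g. several partitions of 4 into 2 parts exist). Let N = A − (-3)·I. Computing rank(N^1) = 2, rank(N^2) = 0; the number of blocks of size ≥ j is rank(N^{j−1}) − rank(N^j), giving [2, 2]. So we have 2 block(s) of size 2 → block sizes [2, 2]

Assembling the blocks gives a Jordan form
J =
  [-3,  1,  0,  0]
  [ 0, -3,  0,  0]
  [ 0,  0, -3,  1]
  [ 0,  0,  0, -3]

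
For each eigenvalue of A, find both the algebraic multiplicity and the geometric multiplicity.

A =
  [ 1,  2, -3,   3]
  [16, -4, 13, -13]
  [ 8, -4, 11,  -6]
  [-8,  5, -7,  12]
λ = 5: alg = 4, geom = 2

Step 1 — factor the characteristic polynomial to read off the algebraic multiplicities:
  χ_A(x) = (x - 5)^4

Step 2 — compute geometric multiplicities via the rank-nullity identity g(λ) = n − rank(A − λI):
  rank(A − (5)·I) = 2, so dim ker(A − (5)·I) = n − 2 = 2

Summary:
  λ = 5: algebraic multiplicity = 4, geometric multiplicity = 2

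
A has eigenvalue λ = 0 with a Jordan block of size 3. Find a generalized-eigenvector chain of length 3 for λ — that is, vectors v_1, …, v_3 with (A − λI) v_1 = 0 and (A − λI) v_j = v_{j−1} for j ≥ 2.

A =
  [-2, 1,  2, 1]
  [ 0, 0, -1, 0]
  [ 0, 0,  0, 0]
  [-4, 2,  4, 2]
A Jordan chain for λ = 0 of length 3:
v_1 = (-1, 0, 0, -2)ᵀ
v_2 = (2, -1, 0, 4)ᵀ
v_3 = (0, 0, 1, 0)ᵀ

Let N = A − (0)·I. We want v_3 with N^3 v_3 = 0 but N^2 v_3 ≠ 0; then v_{j-1} := N · v_j for j = 3, …, 2.

Pick v_3 = (0, 0, 1, 0)ᵀ.
Then v_2 = N · v_3 = (2, -1, 0, 4)ᵀ.
Then v_1 = N · v_2 = (-1, 0, 0, -2)ᵀ.

Sanity check: (A − (0)·I) v_1 = (0, 0, 0, 0)ᵀ = 0. ✓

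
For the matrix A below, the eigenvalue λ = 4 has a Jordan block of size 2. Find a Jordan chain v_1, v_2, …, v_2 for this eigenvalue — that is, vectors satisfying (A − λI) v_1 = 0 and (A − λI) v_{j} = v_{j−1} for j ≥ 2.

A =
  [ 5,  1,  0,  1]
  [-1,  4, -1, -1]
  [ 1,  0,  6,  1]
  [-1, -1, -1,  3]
A Jordan chain for λ = 4 of length 2:
v_1 = (1, 0, 0, -1)ᵀ
v_2 = (0, 1, 0, 0)ᵀ

Let N = A − (4)·I. We want v_2 with N^2 v_2 = 0 but N^1 v_2 ≠ 0; then v_{j-1} := N · v_j for j = 2, …, 2.

Pick v_2 = (0, 1, 0, 0)ᵀ.
Then v_1 = N · v_2 = (1, 0, 0, -1)ᵀ.

Sanity check: (A − (4)·I) v_1 = (0, 0, 0, 0)ᵀ = 0. ✓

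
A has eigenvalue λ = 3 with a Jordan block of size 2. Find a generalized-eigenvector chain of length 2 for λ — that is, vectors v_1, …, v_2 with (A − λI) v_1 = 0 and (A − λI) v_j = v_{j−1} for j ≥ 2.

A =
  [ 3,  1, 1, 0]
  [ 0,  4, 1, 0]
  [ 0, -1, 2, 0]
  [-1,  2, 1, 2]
A Jordan chain for λ = 3 of length 2:
v_1 = (1, 1, -1, 0)ᵀ
v_2 = (2, 1, 0, 0)ᵀ

Let N = A − (3)·I. We want v_2 with N^2 v_2 = 0 but N^1 v_2 ≠ 0; then v_{j-1} := N · v_j for j = 2, …, 2.

Pick v_2 = (2, 1, 0, 0)ᵀ.
Then v_1 = N · v_2 = (1, 1, -1, 0)ᵀ.

Sanity check: (A − (3)·I) v_1 = (0, 0, 0, 0)ᵀ = 0. ✓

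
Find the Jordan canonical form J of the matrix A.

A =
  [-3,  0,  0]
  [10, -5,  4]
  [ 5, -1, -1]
J_2(-3) ⊕ J_1(-3)

The characteristic polynomial is
  det(x·I − A) = x^3 + 9*x^2 + 27*x + 27 = (x + 3)^3

Eigenvalues and multiplicities (the geometric multiplicity of λ is n − rank(A − λI), which equals the number of Jordan blocks for λ):
  λ = -3: algebraic multiplicity = 3, geometric multiplicity = 2

Determining the block sizes for each eigenvalue:
  λ = -3: 2 blocks summing to 3 forces exactly one block of size 2 and the rest size 1 → block sizes [2, 1]

Assembling the blocks gives a Jordan form
J =
  [-3,  1,  0]
  [ 0, -3,  0]
  [ 0,  0, -3]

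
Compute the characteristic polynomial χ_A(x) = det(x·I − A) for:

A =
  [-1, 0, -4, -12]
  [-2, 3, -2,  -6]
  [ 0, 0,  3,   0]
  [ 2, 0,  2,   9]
x^4 - 14*x^3 + 72*x^2 - 162*x + 135

Expanding det(x·I − A) (e.g. by cofactor expansion or by noting that A is similar to its Jordan form J, which has the same characteristic polynomial as A) gives
  χ_A(x) = x^4 - 14*x^3 + 72*x^2 - 162*x + 135
which factors as (x - 5)*(x - 3)^3. The eigenvalues (with algebraic multiplicities) are λ = 3 with multiplicity 3, λ = 5 with multiplicity 1.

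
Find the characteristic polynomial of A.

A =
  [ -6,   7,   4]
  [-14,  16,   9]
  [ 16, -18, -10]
x^3

Expanding det(x·I − A) (e.g. by cofactor expansion or by noting that A is similar to its Jordan form J, which has the same characteristic polynomial as A) gives
  χ_A(x) = x^3
which factors as x^3. The eigenvalues (with algebraic multiplicities) are λ = 0 with multiplicity 3.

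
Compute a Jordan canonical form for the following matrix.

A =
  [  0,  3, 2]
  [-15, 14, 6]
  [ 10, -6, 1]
J_2(5) ⊕ J_1(5)

The characteristic polynomial is
  det(x·I − A) = x^3 - 15*x^2 + 75*x - 125 = (x - 5)^3

Eigenvalues and multiplicities (the geometric multiplicity of λ is n − rank(A − λI), which equals the number of Jordan blocks for λ):
  λ = 5: algebraic multiplicity = 3, geometric multiplicity = 2

Determining the block sizes for each eigenvalue:
  λ = 5: 2 blocks summing to 3 forces exactly one block of size 2 and the rest size 1 → block sizes [2, 1]

Assembling the blocks gives a Jordan form
J =
  [5, 1, 0]
  [0, 5, 0]
  [0, 0, 5]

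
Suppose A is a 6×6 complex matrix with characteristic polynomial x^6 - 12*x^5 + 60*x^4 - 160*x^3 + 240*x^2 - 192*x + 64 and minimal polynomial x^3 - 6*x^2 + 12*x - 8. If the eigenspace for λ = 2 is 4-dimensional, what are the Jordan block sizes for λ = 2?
Block sizes for λ = 2: [3, 1, 1, 1]

Step 1 — from the characteristic polynomial, algebraic multiplicity of λ = 2 is 6. From dim ker(A − (2)·I) = 4, there are exactly 4 Jordan blocks for λ = 2.
Step 2 — from the minimal polynomial, the factor (x − 2)^3 tells us the largest block for λ = 2 has size 3.
Step 3 — with total size 6, 4 blocks, and largest block 3, the block sizes (in nonincreasing order) are [3, 1, 1, 1].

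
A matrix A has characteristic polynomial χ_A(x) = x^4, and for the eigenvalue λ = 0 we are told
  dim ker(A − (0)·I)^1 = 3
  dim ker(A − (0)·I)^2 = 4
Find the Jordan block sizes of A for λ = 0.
Block sizes for λ = 0: [2, 1, 1]

From the dimensions of kernels of powers, the number of Jordan blocks of size at least j is d_j − d_{j−1} where d_j = dim ker(N^j) (with d_0 = 0). Computing the differences gives [3, 1].
The number of blocks of size exactly k is (#blocks of size ≥ k) − (#blocks of size ≥ k + 1), so the partition is: 2 block(s) of size 1, 1 block(s) of size 2.
In nonincreasing order the block sizes are [2, 1, 1].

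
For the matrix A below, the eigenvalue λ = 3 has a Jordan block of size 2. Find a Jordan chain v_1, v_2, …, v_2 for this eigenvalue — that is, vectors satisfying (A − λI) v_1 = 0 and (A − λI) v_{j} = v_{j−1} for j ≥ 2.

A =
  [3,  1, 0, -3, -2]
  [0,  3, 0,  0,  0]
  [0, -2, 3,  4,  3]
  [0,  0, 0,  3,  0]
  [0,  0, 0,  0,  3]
A Jordan chain for λ = 3 of length 2:
v_1 = (1, 0, -2, 0, 0)ᵀ
v_2 = (0, 1, 0, 0, 0)ᵀ

Let N = A − (3)·I. We want v_2 with N^2 v_2 = 0 but N^1 v_2 ≠ 0; then v_{j-1} := N · v_j for j = 2, …, 2.

Pick v_2 = (0, 1, 0, 0, 0)ᵀ.
Then v_1 = N · v_2 = (1, 0, -2, 0, 0)ᵀ.

Sanity check: (A − (3)·I) v_1 = (0, 0, 0, 0, 0)ᵀ = 0. ✓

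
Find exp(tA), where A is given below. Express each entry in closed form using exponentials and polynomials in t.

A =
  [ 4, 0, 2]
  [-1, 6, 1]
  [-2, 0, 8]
e^{tA} =
  [-2*t*exp(6*t) + exp(6*t), 0, 2*t*exp(6*t)]
  [-t*exp(6*t), exp(6*t), t*exp(6*t)]
  [-2*t*exp(6*t), 0, 2*t*exp(6*t) + exp(6*t)]

Strategy: write A = P · J · P⁻¹ where J is a Jordan canonical form, so e^{tA} = P · e^{tJ} · P⁻¹, and e^{tJ} can be computed block-by-block.

A has Jordan form
J =
  [6, 1, 0]
  [0, 6, 0]
  [0, 0, 6]
(up to reordering of blocks).

Per-block formulas:
  For a 2×2 Jordan block J_2(6): exp(t · J_2(6)) = e^(6t)·(I + t·N), where N is the 2×2 nilpotent shift.
  For a 1×1 block at λ = 6: exp(t · [6]) = [e^(6t)].

After assembling e^{tJ} and conjugating by P, we get:

e^{tA} =
  [-2*t*exp(6*t) + exp(6*t), 0, 2*t*exp(6*t)]
  [-t*exp(6*t), exp(6*t), t*exp(6*t)]
  [-2*t*exp(6*t), 0, 2*t*exp(6*t) + exp(6*t)]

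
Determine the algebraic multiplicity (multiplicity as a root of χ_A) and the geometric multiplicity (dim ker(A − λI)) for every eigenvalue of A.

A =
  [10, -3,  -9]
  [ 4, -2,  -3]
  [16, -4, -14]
λ = -2: alg = 3, geom = 1

Step 1 — factor the characteristic polynomial to read off the algebraic multiplicities:
  χ_A(x) = (x + 2)^3

Step 2 — compute geometric multiplicities via the rank-nullity identity g(λ) = n − rank(A − λI):
  rank(A − (-2)·I) = 2, so dim ker(A − (-2)·I) = n − 2 = 1

Summary:
  λ = -2: algebraic multiplicity = 3, geometric multiplicity = 1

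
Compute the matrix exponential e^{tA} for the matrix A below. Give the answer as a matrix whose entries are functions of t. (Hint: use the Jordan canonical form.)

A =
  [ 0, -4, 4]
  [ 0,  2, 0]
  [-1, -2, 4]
e^{tA} =
  [-2*t*exp(2*t) + exp(2*t), -4*t*exp(2*t), 4*t*exp(2*t)]
  [0, exp(2*t), 0]
  [-t*exp(2*t), -2*t*exp(2*t), 2*t*exp(2*t) + exp(2*t)]

Strategy: write A = P · J · P⁻¹ where J is a Jordan canonical form, so e^{tA} = P · e^{tJ} · P⁻¹, and e^{tJ} can be computed block-by-block.

A has Jordan form
J =
  [2, 1, 0]
  [0, 2, 0]
  [0, 0, 2]
(up to reordering of blocks).

Per-block formulas:
  For a 1×1 block at λ = 2: exp(t · [2]) = [e^(2t)].
  For a 2×2 Jordan block J_2(2): exp(t · J_2(2)) = e^(2t)·(I + t·N), where N is the 2×2 nilpotent shift.

After assembling e^{tJ} and conjugating by P, we get:

e^{tA} =
  [-2*t*exp(2*t) + exp(2*t), -4*t*exp(2*t), 4*t*exp(2*t)]
  [0, exp(2*t), 0]
  [-t*exp(2*t), -2*t*exp(2*t), 2*t*exp(2*t) + exp(2*t)]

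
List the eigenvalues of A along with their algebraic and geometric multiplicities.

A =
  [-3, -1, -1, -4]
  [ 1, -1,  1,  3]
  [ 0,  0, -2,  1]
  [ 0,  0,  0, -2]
λ = -2: alg = 4, geom = 2

Step 1 — factor the characteristic polynomial to read off the algebraic multiplicities:
  χ_A(x) = (x + 2)^4

Step 2 — compute geometric multiplicities via the rank-nullity identity g(λ) = n − rank(A − λI):
  rank(A − (-2)·I) = 2, so dim ker(A − (-2)·I) = n − 2 = 2

Summary:
  λ = -2: algebraic multiplicity = 4, geometric multiplicity = 2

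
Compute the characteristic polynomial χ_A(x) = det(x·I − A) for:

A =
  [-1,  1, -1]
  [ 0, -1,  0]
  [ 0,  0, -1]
x^3 + 3*x^2 + 3*x + 1

Expanding det(x·I − A) (e.g. by cofactor expansion or by noting that A is similar to its Jordan form J, which has the same characteristic polynomial as A) gives
  χ_A(x) = x^3 + 3*x^2 + 3*x + 1
which factors as (x + 1)^3. The eigenvalues (with algebraic multiplicities) are λ = -1 with multiplicity 3.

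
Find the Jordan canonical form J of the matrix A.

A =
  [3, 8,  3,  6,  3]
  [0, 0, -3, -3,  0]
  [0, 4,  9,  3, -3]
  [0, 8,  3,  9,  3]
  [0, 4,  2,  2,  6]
J_1(3) ⊕ J_2(6) ⊕ J_2(6)

The characteristic polynomial is
  det(x·I − A) = x^5 - 27*x^4 + 288*x^3 - 1512*x^2 + 3888*x - 3888 = (x - 6)^4*(x - 3)

Eigenvalues and multiplicities (the geometric multiplicity of λ is n − rank(A − λI), which equals the number of Jordan blocks for λ):
  λ = 3: algebraic multiplicity = 1, geometric multiplicity = 1
  λ = 6: algebraic multiplicity = 4, geometric multiplicity = 2

Determining the block sizes for each eigenvalue:
  λ = 3: one block (gm = 1), so the single block has size am = 1 → block sizes [1]
  λ = 6: with am = 4 and gm = 2, the partition is not yet determined (e.g. several partitions of 4 into 2 parts exist). Let N = A − (6)·I. Computing rank(N^1) = 3, rank(N^2) = 1; the number of blocks of size ≥ j is rank(N^{j−1}) − rank(N^j), giving [2, 2]. So we have 2 block(s) of size 2 → block sizes [2, 2]

Assembling the blocks gives a Jordan form
J =
  [3, 0, 0, 0, 0]
  [0, 6, 1, 0, 0]
  [0, 0, 6, 0, 0]
  [0, 0, 0, 6, 1]
  [0, 0, 0, 0, 6]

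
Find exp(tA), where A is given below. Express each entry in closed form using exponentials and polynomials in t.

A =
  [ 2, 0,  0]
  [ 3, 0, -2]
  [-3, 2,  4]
e^{tA} =
  [exp(2*t), 0, 0]
  [3*t*exp(2*t), -2*t*exp(2*t) + exp(2*t), -2*t*exp(2*t)]
  [-3*t*exp(2*t), 2*t*exp(2*t), 2*t*exp(2*t) + exp(2*t)]

Strategy: write A = P · J · P⁻¹ where J is a Jordan canonical form, so e^{tA} = P · e^{tJ} · P⁻¹, and e^{tJ} can be computed block-by-block.

A has Jordan form
J =
  [2, 1, 0]
  [0, 2, 0]
  [0, 0, 2]
(up to reordering of blocks).

Per-block formulas:
  For a 2×2 Jordan block J_2(2): exp(t · J_2(2)) = e^(2t)·(I + t·N), where N is the 2×2 nilpotent shift.
  For a 1×1 block at λ = 2: exp(t · [2]) = [e^(2t)].

After assembling e^{tJ} and conjugating by P, we get:

e^{tA} =
  [exp(2*t), 0, 0]
  [3*t*exp(2*t), -2*t*exp(2*t) + exp(2*t), -2*t*exp(2*t)]
  [-3*t*exp(2*t), 2*t*exp(2*t), 2*t*exp(2*t) + exp(2*t)]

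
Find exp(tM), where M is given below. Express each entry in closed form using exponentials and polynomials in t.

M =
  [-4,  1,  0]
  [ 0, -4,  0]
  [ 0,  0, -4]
e^{tM} =
  [exp(-4*t), t*exp(-4*t), 0]
  [0, exp(-4*t), 0]
  [0, 0, exp(-4*t)]

Strategy: write M = P · J · P⁻¹ where J is a Jordan canonical form, so e^{tM} = P · e^{tJ} · P⁻¹, and e^{tJ} can be computed block-by-block.

M has Jordan form
J =
  [-4,  1,  0]
  [ 0, -4,  0]
  [ 0,  0, -4]
(up to reordering of blocks).

Per-block formulas:
  For a 1×1 block at λ = -4: exp(t · [-4]) = [e^(-4t)].
  For a 2×2 Jordan block J_2(-4): exp(t · J_2(-4)) = e^(-4t)·(I + t·N), where N is the 2×2 nilpotent shift.

After assembling e^{tJ} and conjugating by P, we get:

e^{tM} =
  [exp(-4*t), t*exp(-4*t), 0]
  [0, exp(-4*t), 0]
  [0, 0, exp(-4*t)]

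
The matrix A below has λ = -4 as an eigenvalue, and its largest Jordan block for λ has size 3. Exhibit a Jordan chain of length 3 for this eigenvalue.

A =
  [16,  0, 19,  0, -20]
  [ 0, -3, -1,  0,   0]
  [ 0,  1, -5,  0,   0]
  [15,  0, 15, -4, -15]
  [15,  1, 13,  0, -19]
A Jordan chain for λ = -4 of length 3:
v_1 = (-1, 0, 0, 0, -1)ᵀ
v_2 = (0, 1, 1, 0, 1)ᵀ
v_3 = (0, 1, 0, 0, 0)ᵀ

Let N = A − (-4)·I. We want v_3 with N^3 v_3 = 0 but N^2 v_3 ≠ 0; then v_{j-1} := N · v_j for j = 3, …, 2.

Pick v_3 = (0, 1, 0, 0, 0)ᵀ.
Then v_2 = N · v_3 = (0, 1, 1, 0, 1)ᵀ.
Then v_1 = N · v_2 = (-1, 0, 0, 0, -1)ᵀ.

Sanity check: (A − (-4)·I) v_1 = (0, 0, 0, 0, 0)ᵀ = 0. ✓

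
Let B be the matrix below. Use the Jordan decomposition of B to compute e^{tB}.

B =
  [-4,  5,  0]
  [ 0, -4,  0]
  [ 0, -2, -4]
e^{tB} =
  [exp(-4*t), 5*t*exp(-4*t), 0]
  [0, exp(-4*t), 0]
  [0, -2*t*exp(-4*t), exp(-4*t)]

Strategy: write B = P · J · P⁻¹ where J is a Jordan canonical form, so e^{tB} = P · e^{tJ} · P⁻¹, and e^{tJ} can be computed block-by-block.

B has Jordan form
J =
  [-4,  1,  0]
  [ 0, -4,  0]
  [ 0,  0, -4]
(up to reordering of blocks).

Per-block formulas:
  For a 1×1 block at λ = -4: exp(t · [-4]) = [e^(-4t)].
  For a 2×2 Jordan block J_2(-4): exp(t · J_2(-4)) = e^(-4t)·(I + t·N), where N is the 2×2 nilpotent shift.

After assembling e^{tJ} and conjugating by P, we get:

e^{tB} =
  [exp(-4*t), 5*t*exp(-4*t), 0]
  [0, exp(-4*t), 0]
  [0, -2*t*exp(-4*t), exp(-4*t)]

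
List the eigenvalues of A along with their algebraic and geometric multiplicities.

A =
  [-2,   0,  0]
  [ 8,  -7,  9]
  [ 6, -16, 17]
λ = -2: alg = 1, geom = 1; λ = 5: alg = 2, geom = 1

Step 1 — factor the characteristic polynomial to read off the algebraic multiplicities:
  χ_A(x) = (x - 5)^2*(x + 2)

Step 2 — compute geometric multiplicities via the rank-nullity identity g(λ) = n − rank(A − λI):
  rank(A − (-2)·I) = 2, so dim ker(A − (-2)·I) = n − 2 = 1
  rank(A − (5)·I) = 2, so dim ker(A − (5)·I) = n − 2 = 1

Summary:
  λ = -2: algebraic multiplicity = 1, geometric multiplicity = 1
  λ = 5: algebraic multiplicity = 2, geometric multiplicity = 1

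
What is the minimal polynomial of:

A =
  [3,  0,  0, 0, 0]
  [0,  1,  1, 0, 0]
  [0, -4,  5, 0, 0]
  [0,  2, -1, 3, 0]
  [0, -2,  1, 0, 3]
x^2 - 6*x + 9

The characteristic polynomial is χ_A(x) = (x - 3)^5, so the eigenvalues are known. The minimal polynomial is
  m_A(x) = Π_λ (x − λ)^{k_λ}
where k_λ is the size of the *largest* Jordan block for λ (equivalently, the smallest k with (A − λI)^k v = 0 for every generalised eigenvector v of λ).

  λ = 3: largest Jordan block has size 2, contributing (x − 3)^2

So m_A(x) = (x - 3)^2 = x^2 - 6*x + 9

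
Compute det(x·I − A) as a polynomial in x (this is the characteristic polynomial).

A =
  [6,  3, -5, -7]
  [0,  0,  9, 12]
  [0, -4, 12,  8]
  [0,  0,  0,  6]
x^4 - 24*x^3 + 216*x^2 - 864*x + 1296

Expanding det(x·I − A) (e.g. by cofactor expansion or by noting that A is similar to its Jordan form J, which has the same characteristic polynomial as A) gives
  χ_A(x) = x^4 - 24*x^3 + 216*x^2 - 864*x + 1296
which factors as (x - 6)^4. The eigenvalues (with algebraic multiplicities) are λ = 6 with multiplicity 4.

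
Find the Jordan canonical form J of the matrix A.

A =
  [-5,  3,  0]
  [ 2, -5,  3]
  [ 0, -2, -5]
J_3(-5)

The characteristic polynomial is
  det(x·I − A) = x^3 + 15*x^2 + 75*x + 125 = (x + 5)^3

Eigenvalues and multiplicities (the geometric multiplicity of λ is n − rank(A − λI), which equals the number of Jordan blocks for λ):
  λ = -5: algebraic multiplicity = 3, geometric multiplicity = 1

Determining the block sizes for each eigenvalue:
  λ = -5: one block (gm = 1), so the single block has size am = 3 → block sizes [3]

Assembling the blocks gives a Jordan form
J =
  [-5,  1,  0]
  [ 0, -5,  1]
  [ 0,  0, -5]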